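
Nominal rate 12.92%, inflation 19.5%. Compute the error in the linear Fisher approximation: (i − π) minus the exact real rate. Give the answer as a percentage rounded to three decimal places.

-1.074%

Approximate: r ≈ 12.920% − 19.500% = -6.5800%
Exact: (1 + 0.1292)/(1 + 0.1950) − 1 = -5.5063%
Error = -6.5800% − (-5.5063%) = -1.0737% → -1.074%.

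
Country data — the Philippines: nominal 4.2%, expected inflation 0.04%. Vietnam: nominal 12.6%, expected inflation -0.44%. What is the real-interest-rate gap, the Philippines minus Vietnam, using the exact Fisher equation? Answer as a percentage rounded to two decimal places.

-8.94%

The Philippines: (1 + 0.0420)/(1 + 0.0004) − 1 = 4.1583%
Vietnam: (1 + 0.1260)/(1 − 0.0044) − 1 = 13.0976%
Differential = 4.1583% − 13.0976% = -8.9393% → -8.94%.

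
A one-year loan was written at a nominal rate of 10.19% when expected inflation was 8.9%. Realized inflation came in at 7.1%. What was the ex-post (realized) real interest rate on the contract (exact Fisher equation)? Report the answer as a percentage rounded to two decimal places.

Ex-post: (1 + 0.1019)/(1 + 0.0710) − 1 = 2.8852%
So the realized real rate is 2.89%.

2.89%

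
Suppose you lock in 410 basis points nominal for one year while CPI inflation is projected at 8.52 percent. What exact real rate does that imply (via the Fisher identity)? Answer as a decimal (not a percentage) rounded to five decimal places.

By the Fisher identity, 1 + r = (1 + i)/(1 + π).
1 + r = 1.04100 / 1.08520 = 0.959270
r = 0.959270 − 1 = -4.0730%, i.e. -0.04073.

-0.04073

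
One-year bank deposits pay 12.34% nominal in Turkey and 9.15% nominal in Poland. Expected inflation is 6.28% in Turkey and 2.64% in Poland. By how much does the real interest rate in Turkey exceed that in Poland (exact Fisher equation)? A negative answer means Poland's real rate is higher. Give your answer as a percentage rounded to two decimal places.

Turkey: (1 + 0.1234)/(1 + 0.0628) − 1 = 5.7019%
Poland: (1 + 0.0915)/(1 + 0.0264) − 1 = 6.3426%
Differential = 5.7019% − 6.3426% = -0.6406% → -0.64%.

-0.64%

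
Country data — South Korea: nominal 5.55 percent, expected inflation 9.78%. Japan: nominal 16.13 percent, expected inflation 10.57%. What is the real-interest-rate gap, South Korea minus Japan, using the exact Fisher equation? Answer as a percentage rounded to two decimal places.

South Korea: (1 + 0.0555)/(1 + 0.0978) − 1 = -3.8532%
Japan: (1 + 0.1613)/(1 + 0.1057) − 1 = 5.0285%
Differential = -3.8532% − 5.0285% = -8.8816% → -8.88%.

-8.88%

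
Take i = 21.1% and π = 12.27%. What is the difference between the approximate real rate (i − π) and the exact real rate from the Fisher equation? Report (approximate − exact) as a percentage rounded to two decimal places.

0.97%

Approximate: r ≈ 21.100% − 12.270% = 8.8300%
Exact: (1 + 0.2110)/(1 + 0.1227) − 1 = 7.86497%
Error = 8.8300% − 7.86497% = 0.96503% → 0.97%.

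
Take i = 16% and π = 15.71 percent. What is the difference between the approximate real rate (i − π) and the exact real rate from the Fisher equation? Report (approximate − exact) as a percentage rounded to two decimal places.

Approximate: r ≈ 16.000% − 15.710% = 0.2900%
Exact: (1 + 0.1600)/(1 + 0.1571) − 1 = 0.2506%
Error = 0.2900% − 0.2506% = 0.0394% → 0.04%.

0.04%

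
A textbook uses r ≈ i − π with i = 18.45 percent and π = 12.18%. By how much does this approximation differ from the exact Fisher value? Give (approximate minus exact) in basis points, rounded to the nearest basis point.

Approximate: r ≈ 18.450% − 12.180% = 6.2700%
Exact: (1 + 0.1845)/(1 + 0.1218) − 1 = 5.5892%
Error = 6.2700% − 5.5892% = 0.6808% → 68 basis points.

68 basis points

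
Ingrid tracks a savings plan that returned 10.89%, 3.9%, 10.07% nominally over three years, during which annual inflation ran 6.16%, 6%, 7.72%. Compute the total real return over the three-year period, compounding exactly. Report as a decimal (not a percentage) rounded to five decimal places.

0.04620

Nominal growth factor = 1.1089 × 1.0390 × 1.1007 = 1.268168
Price-level growth factor = 1.0616 × 1.0600 × 1.0772 = 1.212169
Real growth factor = 1.268168 / 1.212169 = 1.046198
Total real return = 1.046198 − 1 → 0.04620.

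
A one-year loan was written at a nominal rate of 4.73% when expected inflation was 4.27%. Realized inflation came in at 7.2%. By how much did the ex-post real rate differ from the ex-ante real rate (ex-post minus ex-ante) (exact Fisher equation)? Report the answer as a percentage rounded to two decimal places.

Ex-ante: (1 + 0.0473)/(1 + 0.0427) − 1 = 0.4412%
Ex-post: (1 + 0.0473)/(1 + 0.0720) − 1 = -2.3041%
Difference (ex-post − ex-ante) = -2.7453% → -2.75%.

-2.75%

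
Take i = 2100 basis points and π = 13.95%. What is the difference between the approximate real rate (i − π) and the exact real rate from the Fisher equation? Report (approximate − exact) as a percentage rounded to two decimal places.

0.86%

Approximate: r ≈ 21.000% − 13.950% = 7.0500%
Exact: (1 + 0.2100)/(1 + 0.1395) − 1 = 6.1869%
Error = 7.0500% − 6.1869% = 0.8631% → 0.86%.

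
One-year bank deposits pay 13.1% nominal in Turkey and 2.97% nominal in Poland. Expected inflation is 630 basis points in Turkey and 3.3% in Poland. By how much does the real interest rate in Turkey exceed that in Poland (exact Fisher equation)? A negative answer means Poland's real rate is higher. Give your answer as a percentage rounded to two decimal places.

6.72%

Turkey: (1 + 0.1310)/(1 + 0.0630) − 1 = 6.3970%
Poland: (1 + 0.0297)/(1 + 0.0330) − 1 = -0.3195%
Differential = 6.3970% − (-0.3195%) = 6.7164% → 6.72%.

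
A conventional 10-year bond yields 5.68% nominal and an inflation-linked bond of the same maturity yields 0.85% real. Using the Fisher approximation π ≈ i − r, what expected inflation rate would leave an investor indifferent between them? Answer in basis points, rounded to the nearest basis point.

483 basis points

π ≈ i − r = 5.68% − 0.85% → 483 basis points.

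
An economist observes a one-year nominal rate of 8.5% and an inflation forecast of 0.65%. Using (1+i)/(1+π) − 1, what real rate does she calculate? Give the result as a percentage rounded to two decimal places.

7.80%

By the Fisher equation, 1 + r = (1 + i)/(1 + π).
1 + r = 1.08500 / 1.00650 = 1.077993
r = 1.077993 − 1 = 7.7993%, i.e. 7.80%.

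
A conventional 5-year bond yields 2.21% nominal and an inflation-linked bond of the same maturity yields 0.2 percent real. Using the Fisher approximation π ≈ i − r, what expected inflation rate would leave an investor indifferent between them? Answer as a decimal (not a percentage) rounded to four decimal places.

π ≈ i − r = 2.21% − 0.2% → 0.0201.

0.0201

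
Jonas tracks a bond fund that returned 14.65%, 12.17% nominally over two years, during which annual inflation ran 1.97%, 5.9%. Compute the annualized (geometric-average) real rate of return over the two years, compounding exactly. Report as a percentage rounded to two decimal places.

9.13%

Nominal growth factor = 1.1465 × 1.1217 = 1.28602905
Price-level growth factor = 1.0197 × 1.0590 = 1.07986230
Real growth factor = 1.28602905 / 1.07986230 = 1.19091948
Annualized real rate = 1.19091948^(1/2) − 1 = 9.1293% → 9.13%.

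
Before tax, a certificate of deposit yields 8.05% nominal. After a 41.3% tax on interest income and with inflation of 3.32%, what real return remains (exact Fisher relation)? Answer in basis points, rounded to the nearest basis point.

After-tax nominal return = 8.05% × (1 − 0.413) = 4.72535%.
1 + r = 1.0472535 / 1.03320 = 1.013602
After-tax real rate = 1.013602 − 1 → 136 basis points.

136 basis points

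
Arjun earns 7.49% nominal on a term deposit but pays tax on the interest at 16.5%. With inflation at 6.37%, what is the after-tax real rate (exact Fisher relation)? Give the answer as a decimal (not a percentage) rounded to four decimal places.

-0.0011

After-tax nominal return = 7.49% × (1 − 0.165) = 6.25415%.
1 + r = 1.0625415 / 1.06370 = 0.998911
After-tax real rate = 0.998911 − 1 → -0.0011.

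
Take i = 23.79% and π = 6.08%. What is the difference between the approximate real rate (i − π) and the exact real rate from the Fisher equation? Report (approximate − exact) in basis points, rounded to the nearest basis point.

102 basis points

Approximate: r ≈ 23.790% − 6.080% = 17.7100%
Exact: (1 + 0.2379)/(1 + 0.0608) − 1 = 16.6949%
Error = 17.7100% − 16.6949% = 1.0151% → 102 basis points.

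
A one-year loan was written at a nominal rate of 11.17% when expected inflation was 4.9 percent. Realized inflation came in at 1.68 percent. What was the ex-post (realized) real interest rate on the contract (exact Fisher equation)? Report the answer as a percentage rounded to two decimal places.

9.33%

Ex-post: (1 + 0.1117)/(1 + 0.0168) − 1 = 9.3332%
So the realized real rate is 9.33%.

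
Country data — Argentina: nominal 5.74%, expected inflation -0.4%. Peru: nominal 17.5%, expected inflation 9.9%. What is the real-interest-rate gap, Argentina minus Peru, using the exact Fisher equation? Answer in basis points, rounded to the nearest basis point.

-75 basis points

Argentina: (1 + 0.0574)/(1 − 0.0040) − 1 = 6.1647%
Peru: (1 + 0.1750)/(1 + 0.0990) − 1 = 6.9154%
Differential = 6.1647% − 6.9154% = -0.7507% → -75 basis points.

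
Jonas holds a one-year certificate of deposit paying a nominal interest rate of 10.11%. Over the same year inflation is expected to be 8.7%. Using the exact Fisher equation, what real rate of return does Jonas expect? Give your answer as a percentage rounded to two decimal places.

By the Fisher equation, 1 + r = (1 + i)/(1 + π).
1 + r = 1.10110 / 1.08700 = 1.012971
r = 1.012971 − 1 = 1.2971%, i.e. 1.30%.

1.30%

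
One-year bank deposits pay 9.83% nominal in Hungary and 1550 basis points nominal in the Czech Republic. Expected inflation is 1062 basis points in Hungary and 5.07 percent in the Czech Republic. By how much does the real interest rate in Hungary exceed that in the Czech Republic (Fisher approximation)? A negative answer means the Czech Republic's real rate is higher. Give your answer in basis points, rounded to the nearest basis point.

Hungary: 9.83% − 10.62% = -0.790%
The Czech Republic: 15.5% − 5.07% = 10.430%
Differential = -11.220% → -1122 basis points.

-1122 basis points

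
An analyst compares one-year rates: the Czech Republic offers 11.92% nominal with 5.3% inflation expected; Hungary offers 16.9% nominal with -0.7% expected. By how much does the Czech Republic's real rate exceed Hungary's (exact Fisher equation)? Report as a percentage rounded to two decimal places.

The Czech Republic: (1 + 0.1192)/(1 + 0.0530) − 1 = 6.2868%
Hungary: (1 + 0.1690)/(1 − 0.0070) − 1 = 17.7241%
Differential = 6.2868% − 17.7241% = -11.4373% → -11.44%.

-11.44%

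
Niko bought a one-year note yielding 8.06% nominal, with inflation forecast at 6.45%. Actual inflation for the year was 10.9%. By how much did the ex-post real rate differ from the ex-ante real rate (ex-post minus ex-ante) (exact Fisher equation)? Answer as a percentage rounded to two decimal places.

-4.07%

Ex-ante: (1 + 0.0806)/(1 + 0.0645) − 1 = 1.5124%
Ex-post: (1 + 0.0806)/(1 + 0.1090) − 1 = -2.5609%
Difference (ex-post − ex-ante) = -4.0733% → -4.07%.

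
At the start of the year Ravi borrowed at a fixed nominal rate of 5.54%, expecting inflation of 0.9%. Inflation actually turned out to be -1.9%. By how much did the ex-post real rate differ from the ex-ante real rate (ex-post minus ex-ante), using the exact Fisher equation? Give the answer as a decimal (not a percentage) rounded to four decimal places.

0.0299

Ex-ante: (1 + 0.0554)/(1 + 0.0090) − 1 = 4.5986%
Ex-post: (1 + 0.0554)/(1 − 0.0190) − 1 = 7.5841%
Difference (ex-post − ex-ante) = 2.9855% → 0.0299.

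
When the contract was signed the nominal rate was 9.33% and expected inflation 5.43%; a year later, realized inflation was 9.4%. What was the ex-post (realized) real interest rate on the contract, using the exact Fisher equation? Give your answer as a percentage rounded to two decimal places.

-0.06%

Ex-post: (1 + 0.0933)/(1 + 0.0940) − 1 = -0.0640%
So the realized real rate is -0.06%.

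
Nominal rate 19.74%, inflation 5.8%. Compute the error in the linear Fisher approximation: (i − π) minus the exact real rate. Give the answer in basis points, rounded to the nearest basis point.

Approximate: r ≈ 19.740% − 5.800% = 13.9400%
Exact: (1 + 0.1974)/(1 + 0.0580) − 1 = 13.1758%
Error = 13.9400% − 13.1758% = 0.7642% → 76 basis points.

76 basis points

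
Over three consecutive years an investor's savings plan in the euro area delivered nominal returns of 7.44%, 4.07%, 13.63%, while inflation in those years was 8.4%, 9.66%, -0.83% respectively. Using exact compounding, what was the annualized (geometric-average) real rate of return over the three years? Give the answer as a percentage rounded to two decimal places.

Nominal growth factor = 1.0744 × 1.0407 × 1.1363 = 1.27052894
Price-level growth factor = 1.0840 × 1.0966 × 0.9917 = 1.17884807
Real growth factor = 1.27052894 / 1.17884807 = 1.07777157
Annualized real rate = 1.07777157^(1/3) − 1 = 2.5279% → 2.53%.

2.53%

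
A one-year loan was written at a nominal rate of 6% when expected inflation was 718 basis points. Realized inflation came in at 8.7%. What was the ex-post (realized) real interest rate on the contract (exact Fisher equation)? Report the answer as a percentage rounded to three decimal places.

Ex-post: (1 + 0.0600)/(1 + 0.0870) − 1 = -2.4839%
So the realized real rate is -2.484%.

-2.484%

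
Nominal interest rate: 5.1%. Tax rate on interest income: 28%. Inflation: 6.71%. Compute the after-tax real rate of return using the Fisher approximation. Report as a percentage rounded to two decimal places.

-3.04%

After-tax nominal return = 5.1% × (1 − 0.28) = 3.6720%.
r ≈ 3.6720% − 6.71% → -3.04%.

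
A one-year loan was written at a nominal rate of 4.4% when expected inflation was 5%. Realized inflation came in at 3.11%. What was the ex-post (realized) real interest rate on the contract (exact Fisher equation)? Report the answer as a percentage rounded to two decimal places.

Ex-post: (1 + 0.0440)/(1 + 0.0311) − 1 = 1.2511%
So the realized real rate is 1.25%.

1.25%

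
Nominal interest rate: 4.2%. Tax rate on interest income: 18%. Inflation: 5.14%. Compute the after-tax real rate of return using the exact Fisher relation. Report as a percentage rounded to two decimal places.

-1.61%

After-tax nominal return = 4.2% × (1 − 0.18) = 3.4440%.
1 + r = 1.03444 / 1.05140 = 0.983869
After-tax real rate = 0.983869 − 1 → -1.61%.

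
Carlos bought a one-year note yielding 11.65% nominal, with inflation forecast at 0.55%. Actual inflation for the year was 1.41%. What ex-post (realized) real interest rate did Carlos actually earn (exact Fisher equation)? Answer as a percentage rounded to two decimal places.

Ex-post: (1 + 0.1165)/(1 + 0.0141) − 1 = 10.0976%
So the realized real rate is 10.10%.

10.10%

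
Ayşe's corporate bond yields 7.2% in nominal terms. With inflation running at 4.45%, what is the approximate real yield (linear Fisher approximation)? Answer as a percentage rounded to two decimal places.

2.75%

r ≈ i − π = 7.2% − 4.45% = 2.75%.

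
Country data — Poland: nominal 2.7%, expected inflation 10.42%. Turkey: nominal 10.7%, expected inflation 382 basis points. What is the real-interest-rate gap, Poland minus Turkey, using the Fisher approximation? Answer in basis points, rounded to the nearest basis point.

-1460 basis points

Poland: 2.7% − 10.42% = -7.720%
Turkey: 10.7% − 3.82% = 6.880%
Differential = -14.600% → -1460 basis points.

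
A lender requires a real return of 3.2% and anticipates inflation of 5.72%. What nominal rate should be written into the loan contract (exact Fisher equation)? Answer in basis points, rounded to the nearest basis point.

(1 + i) = (1 + r)(1 + π) = 1.03200 × 1.05720 = 1.0910304
i = 1.0910304 − 1, so the required nominal rate is 910 basis points.

910 basis points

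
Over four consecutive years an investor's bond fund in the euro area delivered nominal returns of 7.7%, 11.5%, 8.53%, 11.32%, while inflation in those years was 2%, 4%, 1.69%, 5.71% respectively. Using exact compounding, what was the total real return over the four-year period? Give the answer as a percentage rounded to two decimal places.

Compound the nominal returns: 1.0770 × 1.1150 × 1.0853 × 1.1132 = 1.450820.
Compound inflation: 1.0200 × 1.0400 × 1.0169 × 1.0571 = 1.140323.
Deflate: 1.450820 / 1.140323 = 1.272289.
Total real return = 1.272289 − 1 → 27.23%.

27.23%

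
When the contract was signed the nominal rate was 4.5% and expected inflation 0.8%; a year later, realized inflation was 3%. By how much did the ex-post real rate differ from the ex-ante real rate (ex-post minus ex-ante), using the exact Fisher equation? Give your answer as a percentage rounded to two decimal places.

-2.21%

Ex-ante: (1 + 0.0450)/(1 + 0.0080) − 1 = 3.6706%
Ex-post: (1 + 0.0450)/(1 + 0.0300) − 1 = 1.4563%
Difference (ex-post − ex-ante) = -2.2143% → -2.21%.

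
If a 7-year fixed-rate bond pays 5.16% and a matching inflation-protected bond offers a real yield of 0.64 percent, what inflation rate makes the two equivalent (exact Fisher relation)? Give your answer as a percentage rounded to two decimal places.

(1 + π) = (1 + i)/(1 + r) = 1.05160 / 1.00640 = 1.044913
Break-even inflation = 1.044913 − 1 → 4.49%.

4.49%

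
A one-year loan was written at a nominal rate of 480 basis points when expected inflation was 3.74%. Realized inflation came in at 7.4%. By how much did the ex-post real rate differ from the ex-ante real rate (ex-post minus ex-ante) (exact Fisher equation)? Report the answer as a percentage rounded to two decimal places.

-3.44%

Ex-ante: (1 + 0.0480)/(1 + 0.0374) − 1 = 1.0218%
Ex-post: (1 + 0.0480)/(1 + 0.0740) − 1 = -2.4209%
Difference (ex-post − ex-ante) = -3.4426% → -3.44%.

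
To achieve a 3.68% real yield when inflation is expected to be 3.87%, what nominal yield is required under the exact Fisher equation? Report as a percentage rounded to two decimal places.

(1 + i) = (1 + r)(1 + π) = 1.03680 × 1.03870 = 1.07692416
i = 1.07692416 − 1, so the required nominal rate is 7.69%.

7.69%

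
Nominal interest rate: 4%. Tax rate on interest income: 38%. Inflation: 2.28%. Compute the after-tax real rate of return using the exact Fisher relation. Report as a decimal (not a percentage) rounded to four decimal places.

0.0020

After-tax nominal return = 4% × (1 − 0.38) = 2.4800%.
1 + r = 1.02480 / 1.02280 = 1.001955
After-tax real rate = 1.001955 − 1 → 0.0020.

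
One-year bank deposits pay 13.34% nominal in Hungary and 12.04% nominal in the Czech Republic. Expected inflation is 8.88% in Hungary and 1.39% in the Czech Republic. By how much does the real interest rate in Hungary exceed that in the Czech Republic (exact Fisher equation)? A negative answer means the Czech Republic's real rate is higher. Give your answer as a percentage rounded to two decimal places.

-6.41%

Hungary: (1 + 0.1334)/(1 + 0.0888) − 1 = 4.0963%
The Czech Republic: (1 + 0.1204)/(1 + 0.0139) − 1 = 10.5040%
Differential = 4.0963% − 10.5040% = -6.4077% → -6.41%.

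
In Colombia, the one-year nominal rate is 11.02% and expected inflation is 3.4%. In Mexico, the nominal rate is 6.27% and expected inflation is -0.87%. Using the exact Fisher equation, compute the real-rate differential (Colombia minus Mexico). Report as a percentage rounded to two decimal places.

0.17%

Colombia: (1 + 0.1102)/(1 + 0.0340) − 1 = 7.3694%
Mexico: (1 + 0.0627)/(1 − 0.0087) − 1 = 7.2027%
Differential = 7.3694% − 7.2027% = 0.1668% → 0.17%.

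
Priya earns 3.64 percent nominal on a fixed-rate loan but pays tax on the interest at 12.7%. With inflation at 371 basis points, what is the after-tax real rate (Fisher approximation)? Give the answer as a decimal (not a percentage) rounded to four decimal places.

-0.0053

After-tax nominal return = 3.64% × (1 − 0.127) = 3.17772%.
r ≈ 3.17772% − 3.71% → -0.0053.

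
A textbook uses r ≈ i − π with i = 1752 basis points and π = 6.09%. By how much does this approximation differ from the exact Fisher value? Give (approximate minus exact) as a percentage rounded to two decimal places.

Approximate: r ≈ 17.520% − 6.090% = 11.4300%
Exact: (1 + 0.1752)/(1 + 0.0609) − 1 = 10.7739%
Error = 11.4300% − 10.7739% = 0.6561% → 0.66%.

0.66%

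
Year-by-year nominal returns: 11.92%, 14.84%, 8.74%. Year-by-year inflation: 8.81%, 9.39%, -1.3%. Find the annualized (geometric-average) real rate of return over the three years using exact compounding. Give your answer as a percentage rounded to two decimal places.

Nominal growth factor = 1.1192 × 1.1484 × 1.0874 = 1.39762356
Price-level growth factor = 1.0881 × 1.0939 × 0.9870 = 1.17479905
Real growth factor = 1.39762356 / 1.17479905 = 1.18967032
Annualized real rate = 1.18967032^(1/3) − 1 = 5.9601% → 5.96%.

5.96%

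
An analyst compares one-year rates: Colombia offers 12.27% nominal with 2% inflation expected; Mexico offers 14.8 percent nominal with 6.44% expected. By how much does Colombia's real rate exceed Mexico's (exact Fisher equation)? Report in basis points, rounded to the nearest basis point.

221 basis points

Colombia: (1 + 0.1227)/(1 + 0.0200) − 1 = 10.0686%
Mexico: (1 + 0.1480)/(1 + 0.0644) − 1 = 7.8542%
Differential = 10.0686% − 7.8542% = 2.2144% → 221 basis points.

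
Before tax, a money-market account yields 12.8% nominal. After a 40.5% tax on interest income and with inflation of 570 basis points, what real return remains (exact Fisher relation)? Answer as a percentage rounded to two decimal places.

After-tax nominal return = 12.8% × (1 − 0.405) = 7.6160%.
1 + r = 1.07616 / 1.05700 = 1.018127
After-tax real rate = 1.018127 − 1 → 1.81%.

1.81%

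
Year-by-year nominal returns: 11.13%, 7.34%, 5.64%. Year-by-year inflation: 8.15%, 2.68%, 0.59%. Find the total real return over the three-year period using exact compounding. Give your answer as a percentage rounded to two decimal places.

12.81%

Compound the nominal returns: 1.1113 × 1.0734 × 1.0564 = 1.260147.
Compound inflation: 1.0815 × 1.0268 × 1.0059 = 1.117036.
Deflate: 1.260147 / 1.117036 = 1.128117.
Total real return = 1.128117 − 1 → 12.81%.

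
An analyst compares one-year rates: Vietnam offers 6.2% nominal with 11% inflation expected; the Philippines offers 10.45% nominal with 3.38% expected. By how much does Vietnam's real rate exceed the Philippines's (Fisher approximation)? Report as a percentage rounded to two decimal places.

Vietnam: 6.2% − 11% = -4.800%
The Philippines: 10.45% − 3.38% = 7.070%
Differential = -11.870% → -11.87%.

-11.87%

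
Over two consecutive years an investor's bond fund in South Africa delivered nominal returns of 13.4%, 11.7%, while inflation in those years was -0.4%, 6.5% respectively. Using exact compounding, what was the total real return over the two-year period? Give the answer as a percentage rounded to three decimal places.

19.415%

Compound the nominal returns: 1.1340 × 1.1170 = 1.266678.
Compound inflation: 0.9960 × 1.0650 = 1.060740.
Deflate: 1.266678 / 1.060740 = 1.194146.
Total real return = 1.194146 − 1 → 19.415%.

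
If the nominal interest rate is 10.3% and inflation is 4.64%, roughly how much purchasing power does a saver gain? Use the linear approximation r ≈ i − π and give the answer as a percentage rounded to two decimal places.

r ≈ i − π = 10.3% − 4.64% = 5.66%.

5.66%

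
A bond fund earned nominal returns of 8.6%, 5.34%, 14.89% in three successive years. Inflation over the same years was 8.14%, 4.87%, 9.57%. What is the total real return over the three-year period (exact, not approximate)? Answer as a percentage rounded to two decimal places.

Nominal growth factor = 1.0860 × 1.0534 × 1.1489 = 1.314333
Price-level growth factor = 1.0814 × 1.0487 × 1.0957 = 1.242594
Real growth factor = 1.314333 / 1.242594 = 1.057733
Total real return = 1.057733 − 1 → 5.77%.

5.77%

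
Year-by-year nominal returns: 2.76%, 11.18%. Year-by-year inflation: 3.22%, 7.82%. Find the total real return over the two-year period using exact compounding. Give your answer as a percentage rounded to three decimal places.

2.657%

Nominal growth factor = 1.0276 × 1.1118 = 1.142486
Price-level growth factor = 1.0322 × 1.0782 = 1.112918
Real growth factor = 1.142486 / 1.112918 = 1.026568
Total real return = 1.026568 − 1 → 2.657%.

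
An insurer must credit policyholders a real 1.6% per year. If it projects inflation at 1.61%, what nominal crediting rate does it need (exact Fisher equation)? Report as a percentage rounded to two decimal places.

3.24%

(1 + i) = (1 + r)(1 + π) = 1.01600 × 1.01610 = 1.0323576
i = 1.0323576 − 1, so the required nominal rate is 3.24%.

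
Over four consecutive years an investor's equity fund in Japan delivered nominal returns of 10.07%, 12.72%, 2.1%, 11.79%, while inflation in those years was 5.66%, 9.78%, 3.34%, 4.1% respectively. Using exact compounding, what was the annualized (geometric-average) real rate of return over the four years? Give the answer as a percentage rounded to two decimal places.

3.21%

Nominal growth factor = 1.1007 × 1.1272 × 1.0210 × 1.1179 = 1.41611540
Price-level growth factor = 1.0566 × 1.0978 × 1.0334 × 1.0410 = 1.24782310
Real growth factor = 1.41611540 / 1.24782310 = 1.13486872
Annualized real rate = 1.13486872^(1/4) − 1 = 3.2135% → 3.21%.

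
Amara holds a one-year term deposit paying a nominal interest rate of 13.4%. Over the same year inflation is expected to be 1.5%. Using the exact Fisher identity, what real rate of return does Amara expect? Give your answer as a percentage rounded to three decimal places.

11.724%

By the Fisher identity, 1 + r = (1 + i)/(1 + π).
1 + r = 1.13400 / 1.01500 = 1.117241
r = 1.117241 − 1 = 11.7241%, i.e. 11.724%.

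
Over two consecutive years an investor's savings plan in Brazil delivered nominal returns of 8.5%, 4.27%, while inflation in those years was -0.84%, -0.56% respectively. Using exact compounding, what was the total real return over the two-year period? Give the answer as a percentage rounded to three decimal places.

Compound the nominal returns: 1.0850 × 1.0427 = 1.131330.
Compound inflation: 0.9916 × 0.9944 = 0.986047.
Deflate: 1.131330 / 0.986047 = 1.147338.
Total real return = 1.147338 − 1 → 14.734%.

14.734%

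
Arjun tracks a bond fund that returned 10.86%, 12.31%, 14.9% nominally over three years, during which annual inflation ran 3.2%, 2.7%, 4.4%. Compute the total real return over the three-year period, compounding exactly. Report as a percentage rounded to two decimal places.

29.29%

Compound the nominal returns: 1.1086 × 1.1231 × 1.1490 = 1.430584.
Compound inflation: 1.0320 × 1.0270 × 1.0440 = 1.106498.
Deflate: 1.430584 / 1.106498 = 1.292893.
Total real return = 1.292893 − 1 → 29.29%.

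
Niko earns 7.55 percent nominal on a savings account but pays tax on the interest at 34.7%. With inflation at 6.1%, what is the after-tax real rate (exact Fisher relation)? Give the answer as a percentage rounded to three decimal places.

-1.103%

After-tax nominal return = 7.55% × (1 − 0.347) = 4.93015%.
1 + r = 1.0493015 / 1.06100 = 0.988974
After-tax real rate = 0.988974 − 1 → -1.103%.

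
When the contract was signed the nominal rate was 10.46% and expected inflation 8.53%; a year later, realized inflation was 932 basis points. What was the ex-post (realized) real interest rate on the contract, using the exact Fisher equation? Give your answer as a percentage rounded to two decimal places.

1.04%

Ex-post: (1 + 0.1046)/(1 + 0.0932) − 1 = 1.0428%
So the realized real rate is 1.04%.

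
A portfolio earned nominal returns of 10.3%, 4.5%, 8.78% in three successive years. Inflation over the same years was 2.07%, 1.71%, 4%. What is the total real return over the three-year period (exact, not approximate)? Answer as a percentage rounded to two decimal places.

Nominal growth factor = 1.1030 × 1.0450 × 1.0878 = 1.253836
Price-level growth factor = 1.0207 × 1.0171 × 1.0400 = 1.079680
Real growth factor = 1.253836 / 1.079680 = 1.161304
Total real return = 1.161304 − 1 → 16.13%.

16.13%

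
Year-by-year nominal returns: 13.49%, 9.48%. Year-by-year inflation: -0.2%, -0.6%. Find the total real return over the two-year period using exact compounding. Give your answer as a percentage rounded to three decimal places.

25.249%

Compound the nominal returns: 1.1349 × 1.0948 = 1.242489.
Compound inflation: 0.9980 × 0.9940 = 0.992012.
Deflate: 1.242489 / 0.992012 = 1.252493.
Total real return = 1.252493 − 1 → 25.249%.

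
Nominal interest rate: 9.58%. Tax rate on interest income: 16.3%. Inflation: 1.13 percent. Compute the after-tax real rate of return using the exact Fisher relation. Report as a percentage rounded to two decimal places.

6.81%

After-tax nominal return = 9.58% × (1 − 0.163) = 8.01846%.
1 + r = 1.0801846 / 1.01130 = 1.068115
After-tax real rate = 1.068115 − 1 → 6.81%.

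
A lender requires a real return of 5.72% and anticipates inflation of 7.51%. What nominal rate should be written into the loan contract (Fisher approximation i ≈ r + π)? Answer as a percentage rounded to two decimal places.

13.23%

i ≈ r + π = 5.72% + 7.51% = 13.23%.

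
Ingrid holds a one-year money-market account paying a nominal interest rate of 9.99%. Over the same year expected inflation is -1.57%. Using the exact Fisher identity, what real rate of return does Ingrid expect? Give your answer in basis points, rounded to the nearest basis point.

1174 basis points

1 + r = 1.09990 / 0.98430 = 1.117444
r = 1.117444 − 1 = 11.7444%, i.e. 1174 basis points.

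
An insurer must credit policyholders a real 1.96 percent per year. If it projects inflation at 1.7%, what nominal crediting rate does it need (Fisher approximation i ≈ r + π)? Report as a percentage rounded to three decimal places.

i ≈ r + π = 1.96% + 1.7% = 3.660%.

3.660%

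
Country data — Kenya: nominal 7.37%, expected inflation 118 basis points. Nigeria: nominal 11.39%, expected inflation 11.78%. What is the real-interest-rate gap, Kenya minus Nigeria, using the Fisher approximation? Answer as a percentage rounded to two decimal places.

Kenya: 7.37% − 1.18% = 6.190%
Nigeria: 11.39% − 11.78% = -0.390%
Differential = 6.580% → 6.58%.

6.58%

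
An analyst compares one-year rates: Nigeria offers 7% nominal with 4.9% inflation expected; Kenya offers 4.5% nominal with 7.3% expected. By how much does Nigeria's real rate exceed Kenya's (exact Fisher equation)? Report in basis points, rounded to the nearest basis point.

Nigeria: (1 + 0.0700)/(1 + 0.0490) − 1 = 2.0019%
Kenya: (1 + 0.0450)/(1 + 0.0730) − 1 = -2.6095%
Differential = 2.0019% − (-2.6095%) = 4.6114% → 461 basis points.

461 basis points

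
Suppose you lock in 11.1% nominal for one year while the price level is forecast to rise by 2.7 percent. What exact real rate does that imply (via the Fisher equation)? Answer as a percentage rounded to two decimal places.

8.18%

By the Fisher equation, 1 + r = (1 + i)/(1 + π).
1 + r = 1.11100 / 1.02700 = 1.081792
r = 1.081792 − 1 = 8.1792%, i.e. 8.18%.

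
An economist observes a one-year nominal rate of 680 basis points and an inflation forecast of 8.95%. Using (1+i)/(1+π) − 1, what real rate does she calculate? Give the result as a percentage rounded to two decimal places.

-1.97%

By the Fisher identity, 1 + r = (1 + i)/(1 + π).
1 + r = 1.06800 / 1.08950 = 0.980266
r = 0.980266 − 1 = -1.9734%, i.e. -1.97%.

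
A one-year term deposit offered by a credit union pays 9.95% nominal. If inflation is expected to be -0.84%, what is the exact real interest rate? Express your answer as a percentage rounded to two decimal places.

By the Fisher identity, 1 + r = (1 + i)/(1 + π).
1 + r = 1.09950 / 0.99160 = 1.108814
r = 1.108814 − 1 = 10.8814%, i.e. 10.88%.

10.88%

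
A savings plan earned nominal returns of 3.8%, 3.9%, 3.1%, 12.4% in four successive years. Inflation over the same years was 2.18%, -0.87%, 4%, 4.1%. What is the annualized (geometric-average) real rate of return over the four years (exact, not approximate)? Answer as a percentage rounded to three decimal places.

3.323%

Nominal growth factor = 1.0380 × 1.0390 × 1.0310 × 1.1240 = 1.24979239
Price-level growth factor = 1.0218 × 0.9913 × 1.0400 × 1.0410 = 1.09661725
Real growth factor = 1.24979239 / 1.09661725 = 1.13967968
Annualized real rate = 1.13967968^(1/4) − 1 = 3.3227% → 3.323%.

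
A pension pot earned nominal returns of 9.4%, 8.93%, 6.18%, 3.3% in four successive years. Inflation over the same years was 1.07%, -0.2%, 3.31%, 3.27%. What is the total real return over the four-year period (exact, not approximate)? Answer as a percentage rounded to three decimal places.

Compound the nominal returns: 1.0940 × 1.0893 × 1.0618 × 1.0330 = 1.3070972.
Compound inflation: 1.0107 × 0.9980 × 1.0331 × 1.0327 = 1.0761414.
Deflate: 1.3070972 / 1.0761414 = 1.2146147.
Total real return = 1.2146147 − 1 → 21.461%.

21.461%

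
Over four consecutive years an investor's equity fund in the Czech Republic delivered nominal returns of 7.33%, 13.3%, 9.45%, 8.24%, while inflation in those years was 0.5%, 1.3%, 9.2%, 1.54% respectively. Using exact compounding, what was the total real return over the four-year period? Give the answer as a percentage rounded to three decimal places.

27.620%

Compound the nominal returns: 1.0733 × 1.1330 × 1.0945 × 1.0824 = 1.440637.
Compound inflation: 1.0050 × 1.0130 × 1.0920 × 1.0154 = 1.128848.
Deflate: 1.440637 / 1.128848 = 1.276202.
Total real return = 1.276202 − 1 → 27.620%.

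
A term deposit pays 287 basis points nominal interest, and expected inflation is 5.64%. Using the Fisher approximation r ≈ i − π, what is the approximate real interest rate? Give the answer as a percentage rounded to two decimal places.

-2.77%

r ≈ i − π = 2.87% − 5.64% = -2.77%.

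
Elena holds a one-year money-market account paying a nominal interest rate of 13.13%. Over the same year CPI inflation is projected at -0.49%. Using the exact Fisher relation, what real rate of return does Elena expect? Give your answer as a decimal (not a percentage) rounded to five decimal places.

By the Fisher relation, 1 + r = (1 + i)/(1 + π).
1 + r = 1.13130 / 0.99510 = 1.136871
r = 1.136871 − 1 = 13.6871%, i.e. 0.13687.

0.13687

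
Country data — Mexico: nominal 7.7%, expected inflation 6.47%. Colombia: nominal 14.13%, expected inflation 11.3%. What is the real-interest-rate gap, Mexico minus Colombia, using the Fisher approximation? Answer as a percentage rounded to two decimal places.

-1.60%

Mexico: 7.7% − 6.47% = 1.230%
Colombia: 14.13% − 11.3% = 2.830%
Differential = -1.600% → -1.60%.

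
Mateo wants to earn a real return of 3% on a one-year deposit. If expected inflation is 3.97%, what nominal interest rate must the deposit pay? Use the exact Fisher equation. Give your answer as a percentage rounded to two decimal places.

7.09%

(1 + i) = (1 + r)(1 + π) = 1.03000 × 1.03970 = 1.070891
i = 1.070891 − 1, so the required nominal rate is 7.09%.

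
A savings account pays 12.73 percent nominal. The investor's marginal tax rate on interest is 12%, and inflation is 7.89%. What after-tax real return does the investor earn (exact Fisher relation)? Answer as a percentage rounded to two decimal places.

3.07%

After-tax nominal return = 12.73% × (1 − 0.12) = 11.2024%.
1 + r = 1.112024 / 1.07890 = 1.030702
After-tax real rate = 1.030702 − 1 → 3.07%.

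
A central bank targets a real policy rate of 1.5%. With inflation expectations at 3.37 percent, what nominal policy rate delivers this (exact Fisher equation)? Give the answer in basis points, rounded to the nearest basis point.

492 basis points

(1 + i) = (1 + r)(1 + π) = 1.01500 × 1.03370 = 1.0492055
i = 1.0492055 − 1, so the required nominal rate is 492 basis points.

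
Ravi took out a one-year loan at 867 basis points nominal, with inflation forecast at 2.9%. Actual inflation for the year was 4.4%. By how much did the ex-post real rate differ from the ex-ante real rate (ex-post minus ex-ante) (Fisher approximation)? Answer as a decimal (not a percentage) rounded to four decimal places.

-0.0150

Ex-ante: 8.67% − 2.9% = 5.770%
Ex-post: 8.67% − 4.4% = 4.270%
Difference (ex-post − ex-ante) = -1.5000% → -0.0150.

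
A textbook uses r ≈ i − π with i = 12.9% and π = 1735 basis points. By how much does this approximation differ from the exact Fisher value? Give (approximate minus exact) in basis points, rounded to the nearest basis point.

-66 basis points

Approximate: r ≈ 12.900% − 17.350% = -4.4500%
Exact: (1 + 0.1290)/(1 + 0.1735) − 1 = -3.7921%
Error = -4.4500% − (-3.7921%) = -0.6579% → -66 basis points.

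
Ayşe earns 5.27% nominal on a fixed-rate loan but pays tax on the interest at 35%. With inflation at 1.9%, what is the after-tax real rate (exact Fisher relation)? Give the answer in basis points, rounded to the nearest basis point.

150 basis points

After-tax nominal return = 5.27% × (1 − 0.35) = 3.4255%.
1 + r = 1.034255 / 1.01900 = 1.014971
After-tax real rate = 1.014971 − 1 → 150 basis points.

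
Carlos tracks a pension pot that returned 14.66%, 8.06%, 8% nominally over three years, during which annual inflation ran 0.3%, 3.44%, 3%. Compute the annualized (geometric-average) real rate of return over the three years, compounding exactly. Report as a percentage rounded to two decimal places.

7.78%

Nominal growth factor = 1.1466 × 1.0806 × 1.0800 = 1.33813724
Price-level growth factor = 1.0030 × 1.0344 × 1.0300 = 1.06862830
Real growth factor = 1.33813724 / 1.06862830 = 1.25220083
Annualized real rate = 1.25220083^(1/3) − 1 = 7.7849% → 7.78%.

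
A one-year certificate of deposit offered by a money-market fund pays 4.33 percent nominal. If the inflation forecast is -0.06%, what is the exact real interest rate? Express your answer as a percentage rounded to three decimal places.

By the Fisher relation, 1 + r = (1 + i)/(1 + π).
1 + r = 1.04330 / 0.99940 = 1.043926
r = 1.043926 − 1 = 4.3926%, i.e. 4.393%.

4.393%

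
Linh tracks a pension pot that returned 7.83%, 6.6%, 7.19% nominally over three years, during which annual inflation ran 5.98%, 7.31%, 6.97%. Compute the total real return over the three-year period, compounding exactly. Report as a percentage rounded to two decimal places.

1.28%

Compound the nominal returns: 1.0783 × 1.0660 × 1.0719 = 1.232115.
Compound inflation: 1.0598 × 1.0731 × 1.0697 = 1.216539.
Deflate: 1.232115 / 1.216539 = 1.012803.
Total real return = 1.012803 − 1 → 1.28%.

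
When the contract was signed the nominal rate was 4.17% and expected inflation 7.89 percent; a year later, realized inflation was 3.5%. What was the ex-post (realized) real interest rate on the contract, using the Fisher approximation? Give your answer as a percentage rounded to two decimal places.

Ex-post: 4.17% − 3.5% = 0.670%
So the realized real rate is 0.67%.

0.67%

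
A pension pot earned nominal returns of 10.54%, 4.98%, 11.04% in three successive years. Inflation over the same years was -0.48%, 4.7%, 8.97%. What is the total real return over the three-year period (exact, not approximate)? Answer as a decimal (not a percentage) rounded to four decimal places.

Nominal growth factor = 1.1054 × 1.0498 × 1.1104 = 1.288562
Price-level growth factor = 0.9952 × 1.0470 × 1.0897 = 1.135440
Real growth factor = 1.288562 / 1.135440 = 1.134858
Total real return = 1.134858 − 1 → 0.1349.

0.1349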